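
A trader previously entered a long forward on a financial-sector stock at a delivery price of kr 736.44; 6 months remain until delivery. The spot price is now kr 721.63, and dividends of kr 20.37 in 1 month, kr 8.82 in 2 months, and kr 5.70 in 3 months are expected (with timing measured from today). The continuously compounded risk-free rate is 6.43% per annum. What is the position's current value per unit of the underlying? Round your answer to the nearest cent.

PV(remaining dividends) I = 20.37·e^(−0.0643·1/12) + 8.82·e^(−0.0643·2/12) + 5.70·e^(−0.0643·3/12) = 34.5962
Current forward F = (S − I)·e^(rT) = (721.63 − 34.5962)·e^(0.0643·6/12) = 687.0338 × 1.032672 = 709.4806
Value (long) = (F − K)·e^(−rT) = (709.4806 − 736.44) × 0.968361 = -26.1064
Value = -kr 26.11

-kr 26.11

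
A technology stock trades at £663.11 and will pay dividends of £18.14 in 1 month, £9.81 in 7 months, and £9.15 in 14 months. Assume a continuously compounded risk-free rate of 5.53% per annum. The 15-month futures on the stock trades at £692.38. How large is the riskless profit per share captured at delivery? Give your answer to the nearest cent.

PV(dividends) I = 18.14·e^(−0.0553·1/12) + 9.81·e^(−0.0553·7/12) + 9.15·e^(−0.0553·14/12) = 36.1335
Fair futures F* = (S − I)·e^(rT) = (663.11 − 36.1335)·e^0.069125 = 626.9765 × 1.071570 = 671.8492
Market £692.38 > fair 671.8492: forward overpriced → cash-and-carry (borrow at r, buy the stock and collect the dividends, short the forward).
Profit at T = |F_mkt − F*| = |692.38 − 671.8492| = £20.53 per share

£20.53 per share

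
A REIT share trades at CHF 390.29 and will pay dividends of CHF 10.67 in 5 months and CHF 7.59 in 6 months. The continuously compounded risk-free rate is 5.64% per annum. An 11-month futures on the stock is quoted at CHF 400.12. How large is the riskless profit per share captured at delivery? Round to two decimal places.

CHF 7.87 per share

PV(dividends) I = 10.67·e^(−0.0564·5/12) + 7.59·e^(−0.0564·6/12) = 17.8011
Fair futures F* = (S − I)·e^(rT) = (390.29 − 17.8011)·e^0.051700 = 372.4889 × 1.053060 = 392.2532
Market CHF 400.12 > fair 392.2532: forward overpriced → cash-and-carry (borrow at r, buy the stock and collect the dividends, short the forward).
Profit at T = |F_mkt − F*| = |400.12 − 392.2532| = CHF 7.87 per share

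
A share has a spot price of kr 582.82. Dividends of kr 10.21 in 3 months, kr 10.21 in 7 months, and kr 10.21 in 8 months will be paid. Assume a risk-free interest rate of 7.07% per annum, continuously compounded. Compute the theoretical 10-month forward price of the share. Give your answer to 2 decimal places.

PV(dividends) I = 10.21·e^(−0.0707·3/12) + 10.21·e^(−0.0707·7/12) + 10.21·e^(−0.0707·8/12)
I = 10.0311 + 9.7975 + 9.7399 = 29.5685
F = (S − I)·e^(rT) = (582.82 − 29.5685) · e^(0.0707·10/12)
= 553.2515 · e^0.058917 = 553.2515 × 1.060687 = kr 586.83

kr 586.83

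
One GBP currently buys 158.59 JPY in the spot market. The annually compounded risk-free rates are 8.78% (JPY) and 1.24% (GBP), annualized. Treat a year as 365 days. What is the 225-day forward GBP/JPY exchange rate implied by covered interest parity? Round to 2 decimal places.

165.77

By covered interest parity, F = S · (1+r_JPY)^T / (1+r_GBP)^T
= 158.59 × 1.053247 / 1.007626 = 158.59 × 1.045276
F = 165.77 JPY per GBP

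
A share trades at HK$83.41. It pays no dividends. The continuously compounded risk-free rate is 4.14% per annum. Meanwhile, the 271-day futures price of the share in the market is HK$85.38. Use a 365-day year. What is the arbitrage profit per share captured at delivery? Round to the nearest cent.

Fair futures: F* = S·e^(carry·T), with carry = r = 0.0414
F* = 83.41 · e^(0.0414 × 271/365) = 83.41 · e^0.030738 = 83.41 × 1.031215 = HK$86.0136
Market HK$85.38 < fair HK$86.0136: forward underpriced → reverse cash-and-carry (short spot, go long the forward).
At maturity, profit = |F_mkt − F*| = |85.38 − 86.0136| = HK$0.63 per share

HK$0.63 per share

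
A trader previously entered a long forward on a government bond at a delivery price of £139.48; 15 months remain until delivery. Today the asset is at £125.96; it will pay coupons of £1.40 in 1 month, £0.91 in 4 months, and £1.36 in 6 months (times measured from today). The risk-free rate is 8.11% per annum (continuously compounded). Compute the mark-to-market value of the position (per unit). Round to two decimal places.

PV(remaining coupons) I = 1.40·e^(−0.0811·1/12) + 0.91·e^(−0.0811·4/12) + 1.36·e^(−0.0811·6/12) = 3.5823
Current forward F = (S − I)·e^(rT) = (125.96 − 3.5823)·e^(0.0811·15/12) = 122.3777 × 1.106692 = 135.4344
Value (long) = (F − K)·e^(−rT) = (135.4344 − 139.48) × 0.903594 = -3.6556
Value = -£3.66

-£3.66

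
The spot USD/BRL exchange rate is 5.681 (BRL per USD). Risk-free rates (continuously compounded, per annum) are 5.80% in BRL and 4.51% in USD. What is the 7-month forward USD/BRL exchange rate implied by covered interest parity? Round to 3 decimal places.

5.724

F = S·e^((r_BRL − r_USD)T) = 5.681 · e^((0.0580 − 0.0451) × 7/12)
= 5.681 · e^0.007525 = 5.681 × 1.007553
F = 5.724 BRL per USD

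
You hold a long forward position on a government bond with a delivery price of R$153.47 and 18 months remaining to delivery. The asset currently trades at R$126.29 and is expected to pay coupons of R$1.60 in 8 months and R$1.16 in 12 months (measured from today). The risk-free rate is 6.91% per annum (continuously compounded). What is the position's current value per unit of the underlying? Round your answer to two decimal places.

-R$14.68

PV(remaining coupons) I = 1.60·e^(−0.0691·8/12) + 1.16·e^(−0.0691·12/12) = 2.6105
Current forward F = (S − I)·e^(rT) = (126.29 − 2.6105)·e^(0.0691·18/12) = 123.6795 × 1.109212 = 137.1868
Value (long) = (F − K)·e^(−rT) = (137.1868 − 153.47) × 0.901541 = -14.6800
Value = -R$14.68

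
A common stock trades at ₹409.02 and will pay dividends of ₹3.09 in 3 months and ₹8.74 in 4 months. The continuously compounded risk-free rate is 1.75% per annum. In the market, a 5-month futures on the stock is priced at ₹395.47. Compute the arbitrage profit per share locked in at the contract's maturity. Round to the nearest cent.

PV(dividends) I = 3.09·e^(−0.0175·3/12) + 8.74·e^(−0.0175·4/12) = 11.7657
Fair futures F* = (S − I)·e^(rT) = (409.02 − 11.7657)·e^0.007292 = 397.2543 × 1.007319 = 400.1618
Market ₹395.47 < fair 400.1618: forward underpriced → reverse cash-and-carry (short the stock, invest proceeds at r, pay the dividends, go long the forward).
Profit at T = |F_mkt − F*| = |395.47 − 400.1618| = ₹4.69 per share

₹4.69 per share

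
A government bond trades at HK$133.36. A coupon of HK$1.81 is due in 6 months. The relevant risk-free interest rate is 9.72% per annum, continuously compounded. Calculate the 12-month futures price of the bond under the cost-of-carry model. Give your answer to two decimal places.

HK$145.07

PV(coupons) I = 1.81·e^(−0.0972·6/12)
I = 1.7241
F = (S − I)·e^(rT) = (133.36 − 1.7241) · e^(0.0972·12/12)
= 131.6359 · e^0.097200 = 131.6359 × 1.102081 = HK$145.07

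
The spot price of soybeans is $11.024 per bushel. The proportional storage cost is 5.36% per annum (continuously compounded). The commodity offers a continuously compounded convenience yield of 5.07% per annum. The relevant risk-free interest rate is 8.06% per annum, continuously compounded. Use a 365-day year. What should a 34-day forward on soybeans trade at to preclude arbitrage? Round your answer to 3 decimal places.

Net carry = r + u − y = 0.0806 + 0.0536 − 0.0507 = 0.0835
F = S·e^((r+u−y)T) = 11.024 · e^(0.0835 × 34/365) = 11.024 · e^0.007778
= 11.024 × 1.007808 = $11.110 per bushel

$11.110 per bushel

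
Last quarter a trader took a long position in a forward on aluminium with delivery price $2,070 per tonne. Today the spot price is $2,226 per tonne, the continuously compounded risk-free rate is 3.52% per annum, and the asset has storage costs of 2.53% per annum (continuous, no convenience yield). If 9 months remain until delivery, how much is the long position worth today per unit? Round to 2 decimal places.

$252.57 per tonne

Current fair forward for the remaining 9 months: F = S·e^((r + u)·T), (r + u) = 0.0352 + 0.0253 = 0.0605
F = 2226 · e^(0.0605 × 9/12) = 2226 × 1.04642019 = 2329.3313
Value of long forward = (F − K)·e^(−rT) = (2329.3313 − 2070) · e^(−0.0352·9/12)
= 259.3313 × 0.97394543 = 252.57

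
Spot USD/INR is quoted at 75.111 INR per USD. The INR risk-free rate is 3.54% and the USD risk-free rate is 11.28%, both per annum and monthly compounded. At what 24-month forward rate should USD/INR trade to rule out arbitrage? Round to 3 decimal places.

By covered interest parity, F = S · (1+r_INR/12)^(12T) / (1+r_USD/12)^(12T)
= 75.111 × 1.073255 / 1.251755 = 75.111 × 0.857400
F = 64.400 INR per USD

64.400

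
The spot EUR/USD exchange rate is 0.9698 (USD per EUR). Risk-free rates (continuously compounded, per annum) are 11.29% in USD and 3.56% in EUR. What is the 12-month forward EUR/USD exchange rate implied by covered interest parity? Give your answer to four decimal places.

F = S·e^((r_USD − r_EUR)T) = 0.9698 · e^((0.1129 − 0.0356) × 12/12)
= 0.9698 · e^0.077300 = 0.9698 × 1.080366
F = 1.0477 USD per EUR

1.0477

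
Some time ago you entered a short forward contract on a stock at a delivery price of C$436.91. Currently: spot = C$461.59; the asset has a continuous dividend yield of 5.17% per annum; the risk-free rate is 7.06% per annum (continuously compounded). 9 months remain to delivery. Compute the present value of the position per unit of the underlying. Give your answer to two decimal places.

Current fair forward for the remaining 9 months: F = S·e^((r − q)·T), (r − q) = 0.0706 − 0.0517 = 0.0189
F = 461.59 · e^(0.0189 × 9/12) = 461.59 × 1.014276 = 468.1797
Value of long forward = (F − K)·e^(−rT) = (468.1797 − 436.91) · e^(−0.0706·9/12)
= 31.2697 × 0.948427 = 29.66
Short position value = −(long value) = -C$29.66

-C$29.66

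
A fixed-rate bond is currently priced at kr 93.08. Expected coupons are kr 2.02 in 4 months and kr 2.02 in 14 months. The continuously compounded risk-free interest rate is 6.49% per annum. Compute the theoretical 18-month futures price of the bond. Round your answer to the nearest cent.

kr 98.35

PV(coupons) I = 2.02·e^(−0.0649·4/12) + 2.02·e^(−0.0649·14/12)
I = 1.9768 + 1.8727 = 3.8495
F = (S − I)·e^(rT) = (93.08 − 3.8495) · e^(0.0649·18/12)
= 89.2305 · e^0.097350 = 89.2305 × 1.102246 = kr 98.35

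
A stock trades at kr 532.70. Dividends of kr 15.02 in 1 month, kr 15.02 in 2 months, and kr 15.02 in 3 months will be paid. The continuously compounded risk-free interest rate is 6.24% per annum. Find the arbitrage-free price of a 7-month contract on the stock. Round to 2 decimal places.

PV(dividends) I = 15.02·e^(−0.0624·1/12) + 15.02·e^(−0.0624·2/12) + 15.02·e^(−0.0624·3/12)
I = 14.9421 + 14.8646 + 14.7875 = 44.5942
F = (S − I)·e^(rT) = (532.70 − 44.5942) · e^(0.0624·7/12)
= 488.1058 · e^0.036400 = 488.1058 × 1.037071 = kr 506.20

kr 506.20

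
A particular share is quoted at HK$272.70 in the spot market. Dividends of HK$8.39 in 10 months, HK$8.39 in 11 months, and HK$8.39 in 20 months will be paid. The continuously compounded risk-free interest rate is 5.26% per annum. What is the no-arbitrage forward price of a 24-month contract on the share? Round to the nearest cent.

HK$276.61

PV(dividends) I = 8.39·e^(−0.0526·10/12) + 8.39·e^(−0.0526·11/12) + 8.39·e^(−0.0526·20/12)
I = 8.0302 + 7.9951 + 7.6858 = 23.7111
F = (S − I)·e^(rT) = (272.70 − 23.7111) · e^(0.0526·24/12)
= 248.9889 · e^0.105200 = 248.9889 × 1.110933 = HK$276.61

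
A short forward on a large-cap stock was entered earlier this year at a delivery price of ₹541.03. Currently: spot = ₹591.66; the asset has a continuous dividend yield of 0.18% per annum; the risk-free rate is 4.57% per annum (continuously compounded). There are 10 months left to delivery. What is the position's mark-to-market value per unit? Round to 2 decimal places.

Current fair forward for the remaining 10 months: F = S·e^((r − q)·T), (r − q) = 0.0457 − 0.0018 = 0.0439
F = 591.66 · e^(0.0439 × 10/12) = 591.66 × 1.037261 = 613.7058
Value of long forward = (F − K)·e^(−rT) = (613.7058 − 541.03) · e^(−0.0457·10/12)
= 72.6758 × 0.962633 = 69.96
Short position value = −(long value) = -₹69.96

-₹69.96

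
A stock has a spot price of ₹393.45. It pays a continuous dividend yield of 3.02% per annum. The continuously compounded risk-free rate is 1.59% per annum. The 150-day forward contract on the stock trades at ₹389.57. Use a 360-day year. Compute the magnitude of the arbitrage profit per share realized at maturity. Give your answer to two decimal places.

Fair forward: F* = S·e^(carry·T), with carry = (r − q) = 0.0159 − 0.0302 = -0.0143
F* = 393.45 · e^(-0.0143 × 150/360) = 393.45 · e^-0.005958 = 393.45 × 0.994060 = ₹391.1129
Market ₹389.57 < fair ₹391.1129: forward underpriced → reverse cash-and-carry (short spot, go long the forward).
At maturity, profit = |F_mkt − F*| = |389.57 − 391.1129| = ₹1.54 per share

₹1.54 per share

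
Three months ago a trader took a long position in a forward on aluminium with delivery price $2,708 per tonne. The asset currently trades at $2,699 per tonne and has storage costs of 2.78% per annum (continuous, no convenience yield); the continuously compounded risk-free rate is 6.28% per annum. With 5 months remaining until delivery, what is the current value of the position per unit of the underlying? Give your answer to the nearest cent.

$92.39 per tonne

Current fair forward for the remaining 5 months: F = S·e^((r + u)·T), (r + u) = 0.0628 + 0.0278 = 0.0906
F = 2699 · e^(0.0906 × 5/12) = 2699 × 1.03847158 = 2802.8348
Value of long forward = (F − K)·e^(−rT) = (2802.8348 − 2708) · e^(−0.0628·5/12)
= 94.8348 × 0.97417271 = 92.39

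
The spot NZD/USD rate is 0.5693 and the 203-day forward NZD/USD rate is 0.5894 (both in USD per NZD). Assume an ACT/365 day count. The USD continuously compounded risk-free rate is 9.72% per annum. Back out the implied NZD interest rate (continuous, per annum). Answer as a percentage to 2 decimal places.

3.48%

F = S·e^((r_USD − r_NZD)T) ⇒ r_NZD = r_USD − ln(F/S)/T
ln(0.5894/0.5693) = 0.034698; /(203/365) = 0.062388
r_NZD = 0.0972 − 0.062388 = 0.034812
r_NZD = 3.48%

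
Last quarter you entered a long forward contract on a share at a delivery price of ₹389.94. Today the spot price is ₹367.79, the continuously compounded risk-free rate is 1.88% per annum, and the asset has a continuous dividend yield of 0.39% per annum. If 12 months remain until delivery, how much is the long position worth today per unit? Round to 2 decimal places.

Current fair forward for the remaining 12 months: F = S·e^((r − q)·T), (r − q) = 0.0188 − 0.0039 = 0.0149
F = 367.79 · e^(0.0149 × 12/12) = 367.79 × 1.015012 = 373.3113
Value of long forward = (F − K)·e^(−rT) = (373.3113 − 389.94) · e^(−0.0188·12/12)
= -16.6287 × 0.981376 = -16.32

-₹16.32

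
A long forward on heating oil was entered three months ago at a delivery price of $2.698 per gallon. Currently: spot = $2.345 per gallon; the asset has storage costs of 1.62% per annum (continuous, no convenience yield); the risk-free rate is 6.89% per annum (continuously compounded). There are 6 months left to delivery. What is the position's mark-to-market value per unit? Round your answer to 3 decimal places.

-$0.243 per gallon

Current fair forward for the remaining 6 months: F = S·e^((r + u)·T), (r + u) = 0.0689 + 0.0162 = 0.0851
F = 2.345 · e^(0.0851 × 6/12) = 2.345 × 1.043468 = 2.4469
Value of long forward = (F − K)·e^(−rT) = (2.4469 − 2.698) · e^(−0.0689·6/12)
= -0.2511 × 0.966137 = -0.243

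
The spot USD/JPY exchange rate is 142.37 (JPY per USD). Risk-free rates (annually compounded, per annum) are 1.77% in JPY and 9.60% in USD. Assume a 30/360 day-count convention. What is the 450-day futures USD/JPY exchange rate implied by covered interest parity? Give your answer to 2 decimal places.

By covered interest parity, F = S · (1+r_JPY)^T / (1+r_USD)^T
= 142.37 × 1.022174 / 1.121407 = 142.37 × 0.911510
F = 129.77 JPY per USD

129.77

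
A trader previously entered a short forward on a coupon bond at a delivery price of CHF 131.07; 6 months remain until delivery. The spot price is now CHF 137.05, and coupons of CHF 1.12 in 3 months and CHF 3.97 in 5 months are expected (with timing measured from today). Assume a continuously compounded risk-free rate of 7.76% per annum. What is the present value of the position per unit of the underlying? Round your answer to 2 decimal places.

PV(remaining coupons) I = 1.12·e^(−0.0776·3/12) + 3.97·e^(−0.0776·5/12) = 4.9422
Current forward F = (S − I)·e^(rT) = (137.05 − 4.9422)·e^(0.0776·6/12) = 132.1078 × 1.039563 = 137.3344
Value (long) = (F − K)·e^(−rT) = (137.3344 − 131.07) × 0.961943 = 6.0260
Short position value = −(long value) = -CHF 6.03

-CHF 6.03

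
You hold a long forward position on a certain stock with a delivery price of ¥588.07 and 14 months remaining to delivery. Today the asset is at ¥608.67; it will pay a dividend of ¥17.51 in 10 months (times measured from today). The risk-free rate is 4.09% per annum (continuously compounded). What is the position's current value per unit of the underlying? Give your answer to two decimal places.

¥31.08

PV(remaining dividends) I = 17.51·e^(−0.0409·10/12) = 16.9233
Current forward F = (S − I)·e^(rT) = (608.67 − 16.9233)·e^(0.0409·14/12) = 591.7467 × 1.048873 = 620.6671
Value (long) = (F − K)·e^(−rT) = (620.6671 − 588.07) × 0.953404 = 31.0782
Value = ¥31.08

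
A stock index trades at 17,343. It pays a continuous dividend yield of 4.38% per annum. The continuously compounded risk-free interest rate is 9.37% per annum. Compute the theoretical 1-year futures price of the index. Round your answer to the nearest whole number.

18,230

F = S·e^((r − q)T) = 17343 · e^((0.0937 − 0.0438) × 1)
= 17343 · e^0.049900 = 17343 × 1.051166
F = 18,230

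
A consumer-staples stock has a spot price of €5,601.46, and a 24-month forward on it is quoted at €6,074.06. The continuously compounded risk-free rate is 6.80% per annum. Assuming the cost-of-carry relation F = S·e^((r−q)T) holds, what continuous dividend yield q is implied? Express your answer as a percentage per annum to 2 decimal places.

From F = S·e^((r−q)T): (r − q) = ln(F/S)/T
ln(6074.06/5601.46) = ln(1.084371) = 0.081000
(r − q) = 0.081000 / (24/12) = 0.040500
q = r − ln(F/S)/T = 0.0680 − 0.040500 = 0.027500
q = 2.75%

2.75%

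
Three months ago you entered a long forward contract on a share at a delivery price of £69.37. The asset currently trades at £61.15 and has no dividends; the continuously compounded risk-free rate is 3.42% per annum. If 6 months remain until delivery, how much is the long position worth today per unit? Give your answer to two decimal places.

Current fair forward for the remaining 6 months: F = S·e^(r·T), r = 0.0342
F = 61.15 · e^(0.0342 × 6/12) = 61.15 × 1.017247 = 62.2047
Value of long forward = (F − K)·e^(−rT) = (62.2047 − 69.37) · e^(−0.0342·6/12)
= -7.1653 × 0.983045 = -7.04

-£7.04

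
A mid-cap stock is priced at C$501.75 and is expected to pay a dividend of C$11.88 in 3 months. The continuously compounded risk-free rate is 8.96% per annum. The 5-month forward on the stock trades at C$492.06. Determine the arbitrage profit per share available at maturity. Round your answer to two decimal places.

C$16.72 per share

PV(dividends) I = 11.88·e^(−0.0896·3/12) = 11.6168
Fair forward F* = (S − I)·e^(rT) = (501.75 − 11.6168)·e^0.037333 = 490.1332 × 1.038039 = 508.7774
Market C$492.06 < fair 508.7774: forward underpriced → reverse cash-and-carry (short the stock, invest proceeds at r, pay the dividends, go long the forward).
Profit at T = |F_mkt − F*| = |492.06 − 508.7774| = C$16.72 per share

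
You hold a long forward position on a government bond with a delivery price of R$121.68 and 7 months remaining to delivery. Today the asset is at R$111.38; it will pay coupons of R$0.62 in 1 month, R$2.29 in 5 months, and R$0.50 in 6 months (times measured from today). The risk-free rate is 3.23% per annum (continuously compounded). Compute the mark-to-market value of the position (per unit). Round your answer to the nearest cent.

PV(remaining coupons) I = 0.62·e^(−0.0323·1/12) + 2.29·e^(−0.0323·5/12) + 0.50·e^(−0.0323·6/12) = 3.3697
Current forward F = (S − I)·e^(rT) = (111.38 − 3.3697)·e^(0.0323·7/12) = 108.0103 × 1.019020 = 110.0647
Value (long) = (F − K)·e^(−rT) = (110.0647 − 121.68) × 0.981335 = -11.3985
Value = -R$11.40

-R$11.40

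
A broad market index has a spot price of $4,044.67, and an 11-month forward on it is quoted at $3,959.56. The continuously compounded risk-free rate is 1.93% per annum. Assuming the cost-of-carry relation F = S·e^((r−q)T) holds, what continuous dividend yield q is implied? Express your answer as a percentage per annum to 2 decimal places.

From F = S·e^((r−q)T): (r − q) = ln(F/S)/T
ln(3959.56/4044.67) = ln(0.978957) = -0.021268
(r − q) = -0.021268 / (11/12) = -0.023201
q = r − ln(F/S)/T = 0.0193 + 0.023201 = 0.042501
q = 4.25%

4.25%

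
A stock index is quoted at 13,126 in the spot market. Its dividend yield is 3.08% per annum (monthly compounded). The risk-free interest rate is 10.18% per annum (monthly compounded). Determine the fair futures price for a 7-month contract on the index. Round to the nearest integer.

F = S · (1+r/12)^(12T) / (1+q/12)^(12T)
= 13126 × 1.060916 / 1.018106 = 13126 × 1.042049
F = 13,678

13,678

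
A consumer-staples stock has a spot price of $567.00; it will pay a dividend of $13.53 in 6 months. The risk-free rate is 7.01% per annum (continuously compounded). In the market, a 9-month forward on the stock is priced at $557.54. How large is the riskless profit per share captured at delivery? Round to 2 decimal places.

$26.30 per share

PV(dividends) I = 13.53·e^(−0.0701·6/12) = 13.0640
Fair forward F* = (S − I)·e^(rT) = (567.00 − 13.0640)·e^0.052575 = 553.9360 × 1.053982 = 583.8386
Market $557.54 < fair 583.8386: forward underpriced → reverse cash-and-carry (short the stock, invest proceeds at r, pay the dividends, go long the forward).
Profit at T = |F_mkt − F*| = |557.54 − 583.8386| = $26.30 per share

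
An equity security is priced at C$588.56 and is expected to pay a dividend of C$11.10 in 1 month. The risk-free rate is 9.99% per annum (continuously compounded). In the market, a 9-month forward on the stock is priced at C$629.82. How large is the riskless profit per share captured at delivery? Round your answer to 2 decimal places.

PV(dividends) I = 11.10·e^(−0.0999·1/12) = 11.0080
Fair forward F* = (S − I)·e^(rT) = (588.56 − 11.0080)·e^0.074925 = 577.5520 × 1.077803 = 622.4873
Market C$629.82 > fair 622.4873: forward overpriced → cash-and-carry (borrow at r, buy the stock and collect the dividends, short the forward).
Profit at T = |F_mkt − F*| = |629.82 − 622.4873| = C$7.33 per share

C$7.33 per share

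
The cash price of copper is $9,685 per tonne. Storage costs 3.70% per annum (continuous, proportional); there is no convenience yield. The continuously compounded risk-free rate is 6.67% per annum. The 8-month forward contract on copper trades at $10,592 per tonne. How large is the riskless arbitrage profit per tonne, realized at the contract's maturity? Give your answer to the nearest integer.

$214 per tonne

Fair forward: F* = S·e^(carry·T), with carry = (r + u) = 0.0667 + 0.0370 = 0.1037
F* = 9685 · e^(0.1037 × 8/12) = 9685 · e^0.069133 = 9685 × 1.071579 = $10378.2426
Market $10592 > fair $10378.2426: forward overpriced → cash-and-carry (buy spot, short the forward).
At maturity, profit = |F_mkt − F*| = |10592 − 10378.2426| = $214 per tonne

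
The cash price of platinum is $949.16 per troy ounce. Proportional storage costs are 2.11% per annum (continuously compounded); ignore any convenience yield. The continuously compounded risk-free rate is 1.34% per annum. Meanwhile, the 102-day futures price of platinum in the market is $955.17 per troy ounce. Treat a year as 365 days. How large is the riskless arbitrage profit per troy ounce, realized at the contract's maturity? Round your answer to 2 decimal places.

$3.19 per troy ounce

Fair futures: F* = S·e^(carry·T), with carry = (r + u) = 0.0134 + 0.0211 = 0.0345
F* = 949.16 · e^(0.0345 × 102/365) = 949.16 · e^0.009641 = 949.16 × 1.009688 = $958.3555
Market $955.17 < fair $958.3555: forward underpriced → reverse cash-and-carry (short spot, go long the forward).
At maturity, profit = |F_mkt − F*| = |955.17 − 958.3555| = $3.19 per troy ounce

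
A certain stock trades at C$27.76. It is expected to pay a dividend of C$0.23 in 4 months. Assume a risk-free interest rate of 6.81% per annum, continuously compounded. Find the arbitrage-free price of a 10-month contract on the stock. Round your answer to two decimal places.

C$29.14

PV(dividends) I = 0.23·e^(−0.0681·4/12)
I = 0.2248
F = (S − I)·e^(rT) = (27.76 − 0.2248) · e^(0.0681·10/12)
= 27.5352 · e^0.056750 = 27.5352 × 1.058391 = C$29.14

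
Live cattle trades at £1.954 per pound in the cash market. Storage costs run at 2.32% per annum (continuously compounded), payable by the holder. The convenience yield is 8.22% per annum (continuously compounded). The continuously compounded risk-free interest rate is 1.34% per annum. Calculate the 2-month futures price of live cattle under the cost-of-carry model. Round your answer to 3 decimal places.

£1.939 per pound

Net carry = r + u − y = 0.0134 + 0.0232 − 0.0822 = -0.0456
F = S·e^((r+u−y)T) = 1.954 · e^(-0.0456 × 2/12) = 1.954 · e^-0.007600
= 1.954 × 0.992429 = £1.939 per pound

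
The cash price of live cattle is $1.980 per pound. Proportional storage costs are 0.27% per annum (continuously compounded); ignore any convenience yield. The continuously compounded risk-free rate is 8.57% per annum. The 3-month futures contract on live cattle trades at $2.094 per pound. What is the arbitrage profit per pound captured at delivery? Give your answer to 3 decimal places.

$0.070 per pound

Fair futures: F* = S·e^(carry·T), with carry = (r + u) = 0.0857 + 0.0027 = 0.0884
F* = 1.980 · e^(0.0884 × 3/12) = 1.980 · e^0.022100 = 1.980 × 1.022346 = $2.0242
Market $2.094 > fair $2.0242: forward overpriced → cash-and-carry (buy spot, short the forward).
At maturity, profit = |F_mkt − F*| = |2.094 − 2.0242| = $0.070 per pound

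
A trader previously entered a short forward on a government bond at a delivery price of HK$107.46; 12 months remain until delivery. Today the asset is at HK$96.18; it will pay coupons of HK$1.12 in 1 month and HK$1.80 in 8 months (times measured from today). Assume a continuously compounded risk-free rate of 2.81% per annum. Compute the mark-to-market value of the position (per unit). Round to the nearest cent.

HK$11.19

PV(remaining coupons) I = 1.12·e^(−0.0281·1/12) + 1.80·e^(−0.0281·8/12) = 2.8840
Current forward F = (S − I)·e^(rT) = (96.18 − 2.8840)·e^(0.0281·12/12) = 93.2960 × 1.028499 = 95.9548
Value (long) = (F − K)·e^(−rT) = (95.9548 − 107.46) × 0.972291 = -11.1864
Short position value = −(long value) = HK$11.19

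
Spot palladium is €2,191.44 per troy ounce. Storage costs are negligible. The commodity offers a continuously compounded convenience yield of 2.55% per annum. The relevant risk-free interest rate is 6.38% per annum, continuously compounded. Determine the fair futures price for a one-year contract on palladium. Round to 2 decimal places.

Net carry = r + u − y = 0.0638 + 0.0000 − 0.0255 = 0.0383
F = S·e^((r+u−y)T) = 2191.44 · e^(0.0383 × 12/12) = 2191.44 · e^0.03830000
= 2191.44 × 1.03904290 = €2,277.00 per troy ounce

€2,277.00 per troy ounce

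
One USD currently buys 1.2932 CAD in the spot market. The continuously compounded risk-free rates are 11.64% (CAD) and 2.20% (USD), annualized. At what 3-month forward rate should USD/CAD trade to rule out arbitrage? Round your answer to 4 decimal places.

1.3241

F = S·e^((r_CAD − r_USD)T) = 1.2932 · e^((0.1164 − 0.0220) × 3/12)
= 1.2932 · e^0.023600 = 1.2932 × 1.023881
F = 1.3241 CAD per USD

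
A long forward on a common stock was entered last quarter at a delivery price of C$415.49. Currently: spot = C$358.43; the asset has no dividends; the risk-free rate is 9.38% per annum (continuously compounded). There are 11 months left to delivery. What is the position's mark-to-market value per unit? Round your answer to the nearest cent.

Current fair forward for the remaining 11 months: F = S·e^(r·T), r = 0.0938
F = 358.43 · e^(0.0938 × 11/12) = 358.43 × 1.089788 = 390.6127
Value of long forward = (F − K)·e^(−rT) = (390.6127 − 415.49) · e^(−0.0938·11/12)
= -24.8773 × 0.917610 = -22.83

-C$22.83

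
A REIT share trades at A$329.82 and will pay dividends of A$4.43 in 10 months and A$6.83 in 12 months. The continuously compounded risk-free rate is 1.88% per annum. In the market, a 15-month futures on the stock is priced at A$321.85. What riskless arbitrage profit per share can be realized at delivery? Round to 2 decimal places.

PV(dividends) I = 4.43·e^(−0.0188·10/12) + 6.83·e^(−0.0188·12/12) = 11.0639
Fair futures F* = (S − I)·e^(rT) = (329.82 − 11.0639)·e^0.023500 = 318.7561 × 1.023778 = 326.3355
Market A$321.85 < fair 326.3355: forward underpriced → reverse cash-and-carry (short the stock, invest proceeds at r, pay the dividends, go long the forward).
Profit at T = |F_mkt − F*| = |321.85 − 326.3355| = A$4.49 per share

A$4.49 per share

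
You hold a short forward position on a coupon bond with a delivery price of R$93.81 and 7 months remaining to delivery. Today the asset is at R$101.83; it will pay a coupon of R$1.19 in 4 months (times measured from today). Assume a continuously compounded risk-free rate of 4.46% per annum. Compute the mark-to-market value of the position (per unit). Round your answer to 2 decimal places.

PV(remaining coupons) I = 1.19·e^(−0.0446·4/12) = 1.1724
Current forward F = (S − I)·e^(rT) = (101.83 − 1.1724)·e^(0.0446·7/12) = 100.6576 × 1.026358 = 103.3107
Value (long) = (F − K)·e^(−rT) = (103.3107 − 93.81) × 0.974319 = 9.2567
Short position value = −(long value) = -R$9.26

-R$9.26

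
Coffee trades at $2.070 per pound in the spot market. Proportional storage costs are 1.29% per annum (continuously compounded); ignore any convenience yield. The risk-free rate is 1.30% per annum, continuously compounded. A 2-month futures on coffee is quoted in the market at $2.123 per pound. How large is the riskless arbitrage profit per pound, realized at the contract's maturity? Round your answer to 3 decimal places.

Fair futures: F* = S·e^(carry·T), with carry = (r + u) = 0.0130 + 0.0129 = 0.0259
F* = 2.070 · e^(0.0259 × 2/12) = 2.070 · e^0.004317 = 2.070 × 1.004326 = $2.0790
Market $2.123 > fair $2.0790: forward overpriced → cash-and-carry (buy spot, short the forward).
At maturity, profit = |F_mkt − F*| = |2.123 − 2.0790| = $0.044 per pound

$0.044 per pound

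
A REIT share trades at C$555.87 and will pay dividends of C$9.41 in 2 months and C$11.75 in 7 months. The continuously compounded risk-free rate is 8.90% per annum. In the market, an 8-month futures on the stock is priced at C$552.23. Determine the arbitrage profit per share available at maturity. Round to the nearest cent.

PV(dividends) I = 9.41·e^(−0.0890·2/12) + 11.75·e^(−0.0890·7/12) = 20.4270
Fair futures F* = (S − I)·e^(rT) = (555.87 − 20.4270)·e^0.059333 = 535.4430 × 1.061129 = 568.1741
Market C$552.23 < fair 568.1741: forward underpriced → reverse cash-and-carry (short the stock, invest proceeds at r, pay the dividends, go long the forward).
Profit at T = |F_mkt − F*| = |552.23 − 568.1741| = C$15.94 per share

C$15.94 per share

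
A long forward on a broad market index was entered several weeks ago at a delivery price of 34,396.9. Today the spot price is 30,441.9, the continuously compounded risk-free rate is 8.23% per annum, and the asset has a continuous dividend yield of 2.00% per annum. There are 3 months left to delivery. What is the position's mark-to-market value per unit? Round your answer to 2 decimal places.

-3406.34

Current fair forward for the remaining 3 months: F = S·e^((r − q)·T), (r − q) = 0.0823 − 0.0200 = 0.0623
F = 30441.9 · e^(0.0623 × 3/12) = 30441.9 × 1.01569692 = 30919.7441
Value of long forward = (F − K)·e^(−rT) = (30919.7441 − 34396.9) · e^(−0.0823·3/12)
= -3477.1559 × 0.97963522 = -3406.34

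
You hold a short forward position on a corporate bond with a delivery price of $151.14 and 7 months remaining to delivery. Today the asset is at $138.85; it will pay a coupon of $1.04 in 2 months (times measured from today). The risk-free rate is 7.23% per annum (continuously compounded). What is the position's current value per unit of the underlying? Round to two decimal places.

$7.08

PV(remaining coupons) I = 1.04·e^(−0.0723·2/12) = 1.0275
Current forward F = (S − I)·e^(rT) = (138.85 − 1.0275)·e^(0.0723·7/12) = 137.8225 × 1.043077 = 143.7595
Value (long) = (F − K)·e^(−rT) = (143.7595 − 151.14) × 0.958702 = -7.0757
Short position value = −(long value) = $7.08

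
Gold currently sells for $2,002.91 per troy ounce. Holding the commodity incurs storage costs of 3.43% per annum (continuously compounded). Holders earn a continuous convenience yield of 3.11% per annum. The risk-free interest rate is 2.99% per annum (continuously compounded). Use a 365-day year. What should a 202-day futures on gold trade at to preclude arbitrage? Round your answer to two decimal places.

$2,039.94 per troy ounce

Net carry = r + u − y = 0.0299 + 0.0343 − 0.0311 = 0.0331
F = S·e^((r+u−y)T) = 2002.91 · e^(0.0331 × 202/365) = 2002.91 · e^0.01831836
= 2002.91 × 1.01848717 = $2,039.94 per troy ounce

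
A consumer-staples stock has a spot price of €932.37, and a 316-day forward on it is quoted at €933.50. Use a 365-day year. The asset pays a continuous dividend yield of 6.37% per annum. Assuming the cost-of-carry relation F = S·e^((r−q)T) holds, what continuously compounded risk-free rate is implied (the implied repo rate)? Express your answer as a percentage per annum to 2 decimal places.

From F = S·e^((r−q)T): (r − q) = ln(F/S)/T
ln(933.50/932.37) = ln(1.001212) = 0.001211
(r − q) = 0.001211 / (316/365) = 0.001399
r = ln(F/S)/T + q = 0.001399 + 0.0637 = 0.065099
r = 6.51%

6.51%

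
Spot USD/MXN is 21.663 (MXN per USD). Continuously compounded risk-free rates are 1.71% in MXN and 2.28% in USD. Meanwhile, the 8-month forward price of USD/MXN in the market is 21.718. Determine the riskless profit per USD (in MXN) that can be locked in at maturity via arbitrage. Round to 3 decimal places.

0.137 per USD (in MXN)

Fair forward: F* = S·e^(carry·T), with carry = (r_MXN − r_USD) = 0.0171 − 0.0228 = -0.0057
F* = 21.663 · e^(-0.0057 × 8/12) = 21.663 · e^-0.003800 = 21.663 × 0.996207 = 21.5808
Market 21.718 > fair 21.5808: forward overpriced → cash-and-carry (buy spot, short the forward).
At maturity, profit = |F_mkt − F*| = |21.718 − 21.5808| = 0.137 per USD (in MXN)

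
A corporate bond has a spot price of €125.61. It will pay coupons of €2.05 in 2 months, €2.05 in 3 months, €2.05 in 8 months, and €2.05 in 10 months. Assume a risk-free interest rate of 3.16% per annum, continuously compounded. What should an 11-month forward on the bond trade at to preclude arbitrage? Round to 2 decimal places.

€120.99

PV(coupons) I = 2.05·e^(−0.0316·2/12) + 2.05·e^(−0.0316·3/12) + 2.05·e^(−0.0316·8/12) + 2.05·e^(−0.0316·10/12)
I = 2.0392 + 2.0339 + 2.0073 + 1.9967 = 8.0771
F = (S − I)·e^(rT) = (125.61 − 8.0771) · e^(0.0316·11/12)
= 117.5329 · e^0.028967 = 117.5329 × 1.029391 = €120.99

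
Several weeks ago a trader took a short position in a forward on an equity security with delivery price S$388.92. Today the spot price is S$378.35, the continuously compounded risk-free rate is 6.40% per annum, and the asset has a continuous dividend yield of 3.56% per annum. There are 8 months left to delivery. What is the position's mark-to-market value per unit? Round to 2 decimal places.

S$3.20

Current fair forward for the remaining 8 months: F = S·e^((r − q)·T), (r − q) = 0.0640 − 0.0356 = 0.0284
F = 378.35 · e^(0.0284 × 8/12) = 378.35 × 1.019114 = 385.5818
Value of long forward = (F − K)·e^(−rT) = (385.5818 − 388.92) · e^(−0.0640·8/12)
= -3.3382 × 0.958231 = -3.20
Short position value = −(long value) = S$3.20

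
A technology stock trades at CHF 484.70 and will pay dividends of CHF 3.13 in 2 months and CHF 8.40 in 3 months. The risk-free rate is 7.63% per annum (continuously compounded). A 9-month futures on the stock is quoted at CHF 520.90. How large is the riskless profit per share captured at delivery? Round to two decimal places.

PV(dividends) I = 3.13·e^(−0.0763·2/12) + 8.40·e^(−0.0763·3/12) = 11.3317
Fair futures F* = (S − I)·e^(rT) = (484.70 − 11.3317)·e^0.057225 = 473.3683 × 1.058894 = 501.2469
Market CHF 520.90 > fair 501.2469: forward overpriced → cash-and-carry (borrow at r, buy the stock and collect the dividends, short the forward).
Profit at T = |F_mkt − F*| = |520.90 − 501.2469| = CHF 19.65 per share

CHF 19.65 per share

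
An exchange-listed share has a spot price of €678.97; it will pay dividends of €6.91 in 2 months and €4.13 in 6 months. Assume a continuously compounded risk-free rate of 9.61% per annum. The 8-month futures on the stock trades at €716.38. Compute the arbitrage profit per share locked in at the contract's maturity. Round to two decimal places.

PV(dividends) I = 6.91·e^(−0.0961·2/12) + 4.13·e^(−0.0961·6/12) = 10.7365
Fair futures F* = (S − I)·e^(rT) = (678.97 − 10.7365)·e^0.064067 = 668.2335 × 1.066164 = 712.4465
Market €716.38 > fair 712.4465: forward overpriced → cash-and-carry (borrow at r, buy the stock and collect the dividends, short the forward).
Profit at T = |F_mkt − F*| = |716.38 − 712.4465| = €3.93 per share

€3.93 per share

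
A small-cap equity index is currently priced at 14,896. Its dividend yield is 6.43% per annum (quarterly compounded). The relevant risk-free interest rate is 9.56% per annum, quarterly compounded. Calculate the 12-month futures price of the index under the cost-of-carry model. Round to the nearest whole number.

15,360

F = S · (1+r/4)^(4T) / (1+q/4)^(4T)
= 14896 × 1.099082 / 1.065867 = 14896 × 1.031162
F = 15,360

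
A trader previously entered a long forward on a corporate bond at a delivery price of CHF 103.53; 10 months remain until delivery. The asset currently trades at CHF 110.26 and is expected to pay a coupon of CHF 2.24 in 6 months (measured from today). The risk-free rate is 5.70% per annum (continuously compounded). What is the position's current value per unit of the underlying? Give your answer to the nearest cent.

CHF 9.36

PV(remaining coupons) I = 2.24·e^(−0.0570·6/12) = 2.1771
Current forward F = (S − I)·e^(rT) = (110.26 − 2.1771)·e^(0.0570·10/12) = 108.0829 × 1.048646 = 113.3407
Value (long) = (F − K)·e^(−rT) = (113.3407 − 103.53) × 0.953610 = 9.3556
Value = CHF 9.36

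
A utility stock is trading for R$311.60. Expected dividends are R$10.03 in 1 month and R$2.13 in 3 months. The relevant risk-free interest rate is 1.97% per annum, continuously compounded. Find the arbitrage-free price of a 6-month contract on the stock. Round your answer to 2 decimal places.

PV(dividends) I = 10.03·e^(−0.0197·1/12) + 2.13·e^(−0.0197·3/12)
I = 10.0135 + 2.1195 = 12.1330
F = (S − I)·e^(rT) = (311.60 − 12.1330) · e^(0.0197·6/12)
= 299.4670 · e^0.009850 = 299.4670 × 1.009899 = R$302.43

R$302.43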